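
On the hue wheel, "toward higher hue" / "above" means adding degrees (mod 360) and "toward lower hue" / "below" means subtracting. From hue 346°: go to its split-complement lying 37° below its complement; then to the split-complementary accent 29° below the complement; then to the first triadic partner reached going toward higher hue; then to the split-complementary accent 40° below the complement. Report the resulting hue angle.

split-comp 37° ↓ +143°: 346 + 143 = 489 → 489 − 360 = 129°
split-comp 29° ↓ +151°: 129 + 151 = 280°
triadic ↑ +120°: 280 + 120 = 400 → 400 − 360 = 40°
split-comp 40° ↓ +140°: 40 + 140 = 180°

180°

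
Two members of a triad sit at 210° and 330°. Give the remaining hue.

A triad spaces three hues 120° apart.
The full set is {90°, 210°, 330°}.

90°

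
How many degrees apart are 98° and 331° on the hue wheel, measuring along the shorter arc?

127°

|98 − 331| = 233.
The shorter arc is 360 − 233 = 127°.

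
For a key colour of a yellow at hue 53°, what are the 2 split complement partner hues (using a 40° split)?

193° and 273°

Split-complementary hues sit 40° either side of the complement.
Complement of 53°: 53 + 180 = 233°
233 − 40 = 193°
233 + 40 = 273°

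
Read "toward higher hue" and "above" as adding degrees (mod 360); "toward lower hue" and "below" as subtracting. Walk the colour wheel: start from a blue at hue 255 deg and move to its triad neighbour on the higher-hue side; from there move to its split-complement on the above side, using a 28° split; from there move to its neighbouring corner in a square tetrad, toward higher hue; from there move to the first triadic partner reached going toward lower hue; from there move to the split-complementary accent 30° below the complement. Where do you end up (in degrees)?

343°

255 + 120 = 375 → 375 − 360 = 15°   (triadic ↑)
15 + 208 = 223°   (split-comp 28° ↑)
223 + 90 = 313°   (square ↑)
313 − 120 = 193°   (triadic ↓)
193 + 150 = 343°   (split-comp 30° ↓)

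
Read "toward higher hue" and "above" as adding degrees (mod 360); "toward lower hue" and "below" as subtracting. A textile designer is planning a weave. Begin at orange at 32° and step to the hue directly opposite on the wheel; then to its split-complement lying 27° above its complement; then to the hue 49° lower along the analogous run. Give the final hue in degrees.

10°

32 + 180 = 212°   (complement)
212 + 207 = 419 → 419 − 360 = 59°   (split-comp 27° ↑)
59 − 49 = 10°   (analog 49° ↓)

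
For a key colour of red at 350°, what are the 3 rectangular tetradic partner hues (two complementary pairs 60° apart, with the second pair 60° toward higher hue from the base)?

A rectangular tetradic uses two complementary pairs 60° apart: offsets 0°, 60°, 180°, 240°.
350 + 60 = 410 → 410 − 360 = 50°
350 + 180 = 530 → 530 − 360 = 170°
350 + 240 = 590 → 590 − 360 = 230°

50°, 170°, 230°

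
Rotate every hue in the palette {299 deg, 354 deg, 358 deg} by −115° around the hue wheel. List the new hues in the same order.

184°, 239°, 243°

299 − 115 = 184°
354 − 115 = 239°
358 − 115 = 243°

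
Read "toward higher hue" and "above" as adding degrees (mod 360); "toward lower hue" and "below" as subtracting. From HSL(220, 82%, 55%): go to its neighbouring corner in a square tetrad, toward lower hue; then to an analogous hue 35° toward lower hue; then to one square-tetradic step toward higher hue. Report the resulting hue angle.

185°

−90° (square ↓): 220 − 90 = 130°
−35° (analog 35° ↓): 130 − 35 = 95°
+90° (square ↑): 95 + 90 = 185°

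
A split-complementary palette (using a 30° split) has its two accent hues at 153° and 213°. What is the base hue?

The accents sit 30° either side of the complement, so the complement is their short-arc midpoint on the wheel.
Short-arc midpoint of 153° and 213°: 183°.
Base is 180° from the complement: 183 − 180 = 3°

3°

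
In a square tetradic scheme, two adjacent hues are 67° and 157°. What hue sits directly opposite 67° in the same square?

247°

A square tetradic scheme places four hues 90° apart; opposite corners are 180° apart.
67 + 180 = 247°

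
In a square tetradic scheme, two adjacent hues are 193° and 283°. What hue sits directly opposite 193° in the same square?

13°

A square tetradic scheme places four hues 90° apart; opposite corners are 180° apart.
193 + 180 = 373 → 373 − 360 = 13°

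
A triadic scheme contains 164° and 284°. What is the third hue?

A triad spaces three hues 120° apart.
The full set is {44°, 164°, 284°}.

44°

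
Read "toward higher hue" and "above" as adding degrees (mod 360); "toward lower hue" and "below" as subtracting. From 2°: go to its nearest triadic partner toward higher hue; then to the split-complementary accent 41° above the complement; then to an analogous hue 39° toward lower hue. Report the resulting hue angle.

304°

2 + 120 = 122°   (triadic ↑)
122 + 221 = 343°   (split-comp 41° ↑)
343 − 39 = 304°   (analog 39° ↓)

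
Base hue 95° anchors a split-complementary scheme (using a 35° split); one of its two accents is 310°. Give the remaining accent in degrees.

240°

Split-complementary hues sit 35° either side of the complement.
Complement of the base 95°: 95 + 180 = 275°
The given accent 310° is 35° one side of 275°; the other accent sits 35° the other side: 275 − 35 = 240°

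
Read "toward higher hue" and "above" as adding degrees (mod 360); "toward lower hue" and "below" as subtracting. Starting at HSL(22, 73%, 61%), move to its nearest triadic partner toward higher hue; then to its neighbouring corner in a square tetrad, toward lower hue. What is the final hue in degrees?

52°

triadic ↑ +120°: 22 + 120 = 142°
square ↓ −90°: 142 − 90 = 52°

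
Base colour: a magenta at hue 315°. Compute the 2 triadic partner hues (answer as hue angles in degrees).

315 + 120 = 435 → 435 − 360 = 75°
315 + 240 = 555 → 555 − 360 = 195°

75° and 195°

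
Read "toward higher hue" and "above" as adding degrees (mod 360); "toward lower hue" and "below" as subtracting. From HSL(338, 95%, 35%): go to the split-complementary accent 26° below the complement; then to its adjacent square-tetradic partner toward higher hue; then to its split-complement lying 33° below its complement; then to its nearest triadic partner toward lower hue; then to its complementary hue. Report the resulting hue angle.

+154° (split-comp 26° ↓): 338 + 154 = 492 → 492 − 360 = 132°
+90° (square ↑): 132 + 90 = 222°
+147° (split-comp 33° ↓): 222 + 147 = 369 → 369 − 360 = 9°
−120° (triadic ↓): 9 − 120 = -111 → -111 + 360 = 249°
+180° (complement): 249 + 180 = 429 → 429 − 360 = 69°

69°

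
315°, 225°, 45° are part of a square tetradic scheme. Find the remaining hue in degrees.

A square tetradic scheme places four hues every 90°.
The full set through 45° is {45°, 135°, 225°, 315°}.
Given {45°, 225°, 315°}, the missing hue is 135°.

135°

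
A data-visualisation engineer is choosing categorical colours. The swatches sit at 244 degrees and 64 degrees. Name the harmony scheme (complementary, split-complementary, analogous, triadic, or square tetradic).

Sort the hues: 64°, 244°.
Successive gaps around the wheel: 180°, 180°.
Two hues 180° apart are complementary.

complementary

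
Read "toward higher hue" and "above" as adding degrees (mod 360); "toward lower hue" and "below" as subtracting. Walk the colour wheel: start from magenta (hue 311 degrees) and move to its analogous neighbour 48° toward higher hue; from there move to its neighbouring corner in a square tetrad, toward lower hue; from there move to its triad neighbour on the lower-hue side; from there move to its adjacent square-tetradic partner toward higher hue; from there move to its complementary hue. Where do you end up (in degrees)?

59°

analog 48° ↑ +48°: 311 + 48 = 359°
square ↓ −90°: 359 − 90 = 269°
triadic ↓ −120°: 269 − 120 = 149°
square ↑ +90°: 149 + 90 = 239°
complement +180°: 239 + 180 = 419 → 419 − 360 = 59°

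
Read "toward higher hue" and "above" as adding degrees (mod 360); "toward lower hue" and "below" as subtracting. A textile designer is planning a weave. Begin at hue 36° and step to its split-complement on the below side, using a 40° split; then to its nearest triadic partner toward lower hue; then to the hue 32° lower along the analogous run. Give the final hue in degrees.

24°

+140° (split-comp 40° ↓): 36 + 140 = 176°
−120° (triadic ↓): 176 − 120 = 56°
−32° (analog 32° ↓): 56 − 32 = 24°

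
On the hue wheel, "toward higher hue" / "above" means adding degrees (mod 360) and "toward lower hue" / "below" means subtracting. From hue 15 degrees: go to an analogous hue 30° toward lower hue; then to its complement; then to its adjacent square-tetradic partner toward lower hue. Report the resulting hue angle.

75°

−30° (analog 30° ↓): 15 − 30 = -15 → -15 + 360 = 345°
+180° (complement): 345 + 180 = 525 → 525 − 360 = 165°
−90° (square ↓): 165 − 90 = 75°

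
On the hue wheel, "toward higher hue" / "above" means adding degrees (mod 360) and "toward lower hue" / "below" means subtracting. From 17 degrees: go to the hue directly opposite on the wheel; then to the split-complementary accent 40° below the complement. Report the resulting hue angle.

337°

17 + 180 = 197°   (complement)
197 + 140 = 337°   (split-comp 40° ↓)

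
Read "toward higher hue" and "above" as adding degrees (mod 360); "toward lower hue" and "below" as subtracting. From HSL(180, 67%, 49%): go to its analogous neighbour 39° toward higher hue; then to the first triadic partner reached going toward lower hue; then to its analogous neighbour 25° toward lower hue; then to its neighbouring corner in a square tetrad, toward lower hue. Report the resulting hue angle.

analog 39° ↑ +39°: 180 + 39 = 219°
triadic ↓ −120°: 219 − 120 = 99°
analog 25° ↓ −25°: 99 − 25 = 74°
square ↓ −90°: 74 − 90 = -16 → -16 + 360 = 344°

344°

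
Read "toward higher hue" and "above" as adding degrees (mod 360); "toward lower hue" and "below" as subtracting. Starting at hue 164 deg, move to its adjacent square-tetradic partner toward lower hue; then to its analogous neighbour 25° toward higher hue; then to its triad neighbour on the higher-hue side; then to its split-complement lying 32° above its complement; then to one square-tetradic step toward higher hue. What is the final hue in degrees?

square ↓ −90°: 164 − 90 = 74°
analog 25° ↑ +25°: 74 + 25 = 99°
triadic ↑ +120°: 99 + 120 = 219°
split-comp 32° ↑ +212°: 219 + 212 = 431 → 431 − 360 = 71°
square ↑ +90°: 71 + 90 = 161°

161°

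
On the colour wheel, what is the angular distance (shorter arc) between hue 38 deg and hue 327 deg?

|38 − 327| = 289.
The shorter arc is 360 − 289 = 71°.

71°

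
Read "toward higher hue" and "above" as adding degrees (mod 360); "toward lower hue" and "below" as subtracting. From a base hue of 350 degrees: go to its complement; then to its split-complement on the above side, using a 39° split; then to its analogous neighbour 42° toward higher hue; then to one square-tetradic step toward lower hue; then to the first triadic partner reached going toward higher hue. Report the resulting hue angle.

101°

complement +180°: 350 + 180 = 530 → 530 − 360 = 170°
split-comp 39° ↑ +219°: 170 + 219 = 389 → 389 − 360 = 29°
analog 42° ↑ +42°: 29 + 42 = 71°
square ↓ −90°: 71 − 90 = -19 → -19 + 360 = 341°
triadic ↑ +120°: 341 + 120 = 461 → 461 − 360 = 101°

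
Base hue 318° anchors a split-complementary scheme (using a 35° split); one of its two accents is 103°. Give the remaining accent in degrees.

Split-complementary hues sit 35° either side of the complement.
Complement of the base 318°: 318 + 180 = 498 → 498 − 360 = 138°
The given accent 103° is 35° one side of 138°; the other accent sits 35° the other side: 138 + 35 = 173°

173°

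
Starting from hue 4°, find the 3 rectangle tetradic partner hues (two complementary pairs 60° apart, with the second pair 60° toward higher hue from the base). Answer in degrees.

A rectangular tetradic uses two complementary pairs 60° apart: offsets 0°, 60°, 180°, 240°.
4 + 60 = 64°
4 + 180 = 184°
4 + 240 = 244°

64°, 184°, 244°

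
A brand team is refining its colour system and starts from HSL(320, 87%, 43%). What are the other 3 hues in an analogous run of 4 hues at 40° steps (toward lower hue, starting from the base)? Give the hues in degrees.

Analogous hues sit every 40° along the wheel.
320 − 40 = 280°
320 − 80 = 240°
320 − 120 = 200°

280°, 240°, 200°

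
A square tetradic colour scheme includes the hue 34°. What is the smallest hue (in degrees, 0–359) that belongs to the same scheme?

34°

A square tetradic scheme places four hues every 90°.
The full set through 34° is {34°, 124°, 214°, 304°}.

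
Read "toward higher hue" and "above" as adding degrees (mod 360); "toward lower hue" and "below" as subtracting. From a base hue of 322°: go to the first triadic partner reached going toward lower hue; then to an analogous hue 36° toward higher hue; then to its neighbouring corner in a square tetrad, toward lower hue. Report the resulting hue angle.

148°

322 − 120 = 202°   (triadic ↓)
202 + 36 = 238°   (analog 36° ↑)
238 − 90 = 148°   (square ↓)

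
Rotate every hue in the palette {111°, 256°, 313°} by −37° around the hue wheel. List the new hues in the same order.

111 − 37 = 74°
256 − 37 = 219°
313 − 37 = 276°

74°, 219°, 276°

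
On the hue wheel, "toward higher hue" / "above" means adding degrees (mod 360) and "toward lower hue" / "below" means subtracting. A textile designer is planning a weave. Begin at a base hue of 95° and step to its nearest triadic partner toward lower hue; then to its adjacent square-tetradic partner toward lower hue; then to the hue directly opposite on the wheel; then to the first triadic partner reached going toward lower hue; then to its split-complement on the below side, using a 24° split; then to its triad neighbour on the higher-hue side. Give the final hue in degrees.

95 − 120 = -25 → -25 + 360 = 335°   (triadic ↓)
335 − 90 = 245°   (square ↓)
245 + 180 = 425 → 425 − 360 = 65°   (complement)
65 − 120 = -55 → -55 + 360 = 305°   (triadic ↓)
305 + 156 = 461 → 461 − 360 = 101°   (split-comp 24° ↓)
101 + 120 = 221°   (triadic ↑)

221°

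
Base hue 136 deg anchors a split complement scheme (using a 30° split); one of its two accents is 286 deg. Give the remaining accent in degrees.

346°

Split-complementary hues sit 30° either side of the complement.
Complement of the base 136°: 136 + 180 = 316°
The given accent 286° is 30° one side of 316°; the other accent sits 30° the other side: 316 + 30 = 346°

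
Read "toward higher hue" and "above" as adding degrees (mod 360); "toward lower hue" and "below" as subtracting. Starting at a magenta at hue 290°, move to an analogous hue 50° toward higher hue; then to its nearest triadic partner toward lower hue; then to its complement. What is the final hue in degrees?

40°

analog 50° ↑ +50°: 290 + 50 = 340°
triadic ↓ −120°: 340 − 120 = 220°
complement +180°: 220 + 180 = 400 → 400 − 360 = 40°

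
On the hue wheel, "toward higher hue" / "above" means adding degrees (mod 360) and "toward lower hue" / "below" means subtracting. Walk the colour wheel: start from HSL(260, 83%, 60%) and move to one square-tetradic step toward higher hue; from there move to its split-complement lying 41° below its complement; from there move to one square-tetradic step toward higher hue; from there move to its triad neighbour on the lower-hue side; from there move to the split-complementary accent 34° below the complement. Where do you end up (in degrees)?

245°

260 + 90 = 350°   (square ↑)
350 + 139 = 489 → 489 − 360 = 129°   (split-comp 41° ↓)
129 + 90 = 219°   (square ↑)
219 − 120 = 99°   (triadic ↓)
99 + 146 = 245°   (split-comp 34° ↓)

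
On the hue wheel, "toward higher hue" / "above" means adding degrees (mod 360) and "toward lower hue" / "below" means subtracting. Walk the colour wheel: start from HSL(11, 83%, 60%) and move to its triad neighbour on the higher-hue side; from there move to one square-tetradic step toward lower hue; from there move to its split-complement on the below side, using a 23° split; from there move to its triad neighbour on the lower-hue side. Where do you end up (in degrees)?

78°

triadic ↑ +120°: 11 + 120 = 131°
square ↓ −90°: 131 − 90 = 41°
split-comp 23° ↓ +157°: 41 + 157 = 198°
triadic ↓ −120°: 198 − 120 = 78°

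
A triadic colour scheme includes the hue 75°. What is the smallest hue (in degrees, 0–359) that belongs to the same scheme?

75°

A triad places three hues 120° apart.
The full set through 75° is {75°, 195°, 315°}.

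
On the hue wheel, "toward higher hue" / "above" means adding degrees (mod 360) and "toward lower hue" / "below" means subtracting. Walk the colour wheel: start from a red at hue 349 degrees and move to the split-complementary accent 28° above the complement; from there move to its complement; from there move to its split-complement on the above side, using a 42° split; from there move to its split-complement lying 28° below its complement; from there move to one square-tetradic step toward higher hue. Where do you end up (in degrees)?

split-comp 28° ↑ +208°: 349 + 208 = 557 → 557 − 360 = 197°
complement +180°: 197 + 180 = 377 → 377 − 360 = 17°
split-comp 42° ↑ +222°: 17 + 222 = 239°
split-comp 28° ↓ +152°: 239 + 152 = 391 → 391 − 360 = 31°
square ↑ +90°: 31 + 90 = 121°

121°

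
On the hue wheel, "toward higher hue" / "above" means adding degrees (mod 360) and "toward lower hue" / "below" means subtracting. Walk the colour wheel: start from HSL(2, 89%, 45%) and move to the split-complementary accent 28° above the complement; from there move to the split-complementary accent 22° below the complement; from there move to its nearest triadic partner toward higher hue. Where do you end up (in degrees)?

128°

+208° (split-comp 28° ↑): 2 + 208 = 210°
+158° (split-comp 22° ↓): 210 + 158 = 368 → 368 − 360 = 8°
+120° (triadic ↑): 8 + 120 = 128°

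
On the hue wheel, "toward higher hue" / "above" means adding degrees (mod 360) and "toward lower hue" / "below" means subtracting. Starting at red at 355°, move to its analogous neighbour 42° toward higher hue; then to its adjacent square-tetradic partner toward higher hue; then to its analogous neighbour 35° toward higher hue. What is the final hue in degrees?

162°

+42° (analog 42° ↑): 355 + 42 = 397 → 397 − 360 = 37°
+90° (square ↑): 37 + 90 = 127°
+35° (analog 35° ↑): 127 + 35 = 162°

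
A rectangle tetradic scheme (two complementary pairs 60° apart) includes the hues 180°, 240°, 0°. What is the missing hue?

A rectangular tetradic uses two complementary pairs 60° apart: offsets 0°, 60°, 180°, 240°.
Among {0°, 180°, 240°}, 0° and 180° are a 180° pair.
The remaining hue 240° needs its own complement: 240 + 180 = 420 → 420 − 360 = 60°

60°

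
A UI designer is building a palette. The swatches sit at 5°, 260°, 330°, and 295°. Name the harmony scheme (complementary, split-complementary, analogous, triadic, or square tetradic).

analogous

Sort the hues: 5°, 260°, 295°, 330°.
Successive gaps around the wheel: 255°, 35°, 35°, 35°.
A run of hues at equal small steps (35°) with one large closing gap is an analogous group.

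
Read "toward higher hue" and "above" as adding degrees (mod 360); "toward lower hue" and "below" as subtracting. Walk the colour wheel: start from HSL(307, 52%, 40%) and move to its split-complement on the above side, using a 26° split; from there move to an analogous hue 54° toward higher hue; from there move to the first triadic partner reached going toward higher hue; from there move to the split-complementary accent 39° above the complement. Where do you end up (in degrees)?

307 + 206 = 513 → 513 − 360 = 153°   (split-comp 26° ↑)
153 + 54 = 207°   (analog 54° ↑)
207 + 120 = 327°   (triadic ↑)
327 + 219 = 546 → 546 − 360 = 186°   (split-comp 39° ↑)

186°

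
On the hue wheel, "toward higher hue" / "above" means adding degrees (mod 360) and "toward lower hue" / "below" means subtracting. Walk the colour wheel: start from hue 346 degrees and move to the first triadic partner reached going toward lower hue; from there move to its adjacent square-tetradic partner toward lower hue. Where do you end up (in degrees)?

136°

triadic ↓ −120°: 346 − 120 = 226°
square ↓ −90°: 226 − 90 = 136°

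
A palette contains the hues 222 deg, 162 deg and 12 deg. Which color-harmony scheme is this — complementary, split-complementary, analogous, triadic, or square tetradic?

split-complementary

Sort the hues: 12°, 162°, 222°.
Successive gaps around the wheel: 150°, 60°, 150°.
Two 150° gaps and one 60° gap — a base hue opposite a pair of accents 30° either side of its complement — is the split-complementary pattern.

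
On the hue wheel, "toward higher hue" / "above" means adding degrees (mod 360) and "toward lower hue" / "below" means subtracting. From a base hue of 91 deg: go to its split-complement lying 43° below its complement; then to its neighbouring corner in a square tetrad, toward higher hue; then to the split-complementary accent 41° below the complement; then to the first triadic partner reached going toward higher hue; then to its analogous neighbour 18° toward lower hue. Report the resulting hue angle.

199°

91 + 137 = 228°   (split-comp 43° ↓)
228 + 90 = 318°   (square ↑)
318 + 139 = 457 → 457 − 360 = 97°   (split-comp 41° ↓)
97 + 120 = 217°   (triadic ↑)
217 − 18 = 199°   (analog 18° ↓)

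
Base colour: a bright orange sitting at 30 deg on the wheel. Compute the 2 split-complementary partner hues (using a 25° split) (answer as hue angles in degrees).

Split-complementary hues sit 25° either side of the complement.
Complement of 30 deg: 30 + 180 = 210°
210 − 25 = 185°
210 + 25 = 235°

185° and 235°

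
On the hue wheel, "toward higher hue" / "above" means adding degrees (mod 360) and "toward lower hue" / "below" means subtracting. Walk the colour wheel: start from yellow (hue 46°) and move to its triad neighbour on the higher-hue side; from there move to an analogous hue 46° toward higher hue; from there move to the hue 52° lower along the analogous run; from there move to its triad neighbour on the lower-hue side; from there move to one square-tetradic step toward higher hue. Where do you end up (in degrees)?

46 + 120 = 166°   (triadic ↑)
166 + 46 = 212°   (analog 46° ↑)
212 − 52 = 160°   (analog 52° ↓)
160 − 120 = 40°   (triadic ↓)
40 + 90 = 130°   (square ↑)

130°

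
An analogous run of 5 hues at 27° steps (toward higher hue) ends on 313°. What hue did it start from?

205°

4 steps of 27° (toward higher hue) give a net shift of +108°.
Start = end − shift: 313 − 108 = 205°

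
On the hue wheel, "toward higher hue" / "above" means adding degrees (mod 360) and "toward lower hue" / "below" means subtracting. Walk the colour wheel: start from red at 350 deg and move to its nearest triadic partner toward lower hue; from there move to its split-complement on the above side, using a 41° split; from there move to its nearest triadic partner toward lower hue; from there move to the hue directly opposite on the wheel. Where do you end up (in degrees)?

151°

350 − 120 = 230°   (triadic ↓)
230 + 221 = 451 → 451 − 360 = 91°   (split-comp 41° ↑)
91 − 120 = -29 → -29 + 360 = 331°   (triadic ↓)
331 + 180 = 511 → 511 − 360 = 151°   (complement)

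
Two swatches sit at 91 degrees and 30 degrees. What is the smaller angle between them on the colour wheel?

61°

|91 − 30| = 61.
61 ≤ 180, so the shorter arc is 61°.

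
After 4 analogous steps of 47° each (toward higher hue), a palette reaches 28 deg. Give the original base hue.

200°

4 steps of 47° (toward higher hue) give a net shift of +188°.
Start = end − shift: 28 − 188 = -160 → -160 + 360 = 200°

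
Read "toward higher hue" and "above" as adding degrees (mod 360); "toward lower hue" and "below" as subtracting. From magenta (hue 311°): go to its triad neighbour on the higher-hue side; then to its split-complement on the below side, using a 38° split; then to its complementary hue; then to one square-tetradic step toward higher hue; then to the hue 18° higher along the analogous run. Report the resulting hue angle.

311 + 120 = 431 → 431 − 360 = 71°   (triadic ↑)
71 + 142 = 213°   (split-comp 38° ↓)
213 + 180 = 393 → 393 − 360 = 33°   (complement)
33 + 90 = 123°   (square ↑)
123 + 18 = 141°   (analog 18° ↑)

141°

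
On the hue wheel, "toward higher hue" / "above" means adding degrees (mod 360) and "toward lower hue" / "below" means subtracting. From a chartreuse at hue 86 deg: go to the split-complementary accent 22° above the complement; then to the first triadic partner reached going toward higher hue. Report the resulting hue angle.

+202° (split-comp 22° ↑): 86 + 202 = 288°
+120° (triadic ↑): 288 + 120 = 408 → 408 − 360 = 48°

48°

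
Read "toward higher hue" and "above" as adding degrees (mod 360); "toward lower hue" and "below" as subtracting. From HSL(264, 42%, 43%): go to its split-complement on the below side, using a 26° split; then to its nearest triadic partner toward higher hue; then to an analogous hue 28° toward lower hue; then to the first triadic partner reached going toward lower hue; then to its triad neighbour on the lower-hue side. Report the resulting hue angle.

264 + 154 = 418 → 418 − 360 = 58°   (split-comp 26° ↓)
58 + 120 = 178°   (triadic ↑)
178 − 28 = 150°   (analog 28° ↓)
150 − 120 = 30°   (triadic ↓)
30 − 120 = -90 → -90 + 360 = 270°   (triadic ↓)

270°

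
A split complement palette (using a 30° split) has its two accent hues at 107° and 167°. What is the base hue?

The accents sit 30° either side of the complement, so the complement is their short-arc midpoint on the wheel.
Short-arc midpoint of 107° and 167°: 137°.
Base is 180° from the complement: 137 − 180 = -43 → -43 + 360 = 317°

317°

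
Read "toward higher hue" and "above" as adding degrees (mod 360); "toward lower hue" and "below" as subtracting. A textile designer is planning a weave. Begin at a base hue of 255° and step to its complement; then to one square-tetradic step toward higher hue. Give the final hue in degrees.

165°

255 + 180 = 435 → 435 − 360 = 75°   (complement)
75 + 90 = 165°   (square ↑)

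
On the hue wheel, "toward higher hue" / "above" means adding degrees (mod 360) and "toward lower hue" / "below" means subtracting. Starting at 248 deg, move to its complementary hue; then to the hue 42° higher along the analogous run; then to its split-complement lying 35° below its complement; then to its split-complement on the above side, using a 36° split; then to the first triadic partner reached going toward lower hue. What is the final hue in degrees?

351°

complement +180°: 248 + 180 = 428 → 428 − 360 = 68°
analog 42° ↑ +42°: 68 + 42 = 110°
split-comp 35° ↓ +145°: 110 + 145 = 255°
split-comp 36° ↑ +216°: 255 + 216 = 471 → 471 − 360 = 111°
triadic ↓ −120°: 111 − 120 = -9 → -9 + 360 = 351°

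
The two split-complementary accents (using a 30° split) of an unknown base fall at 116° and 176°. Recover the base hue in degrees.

326°

The accents sit 30° either side of the complement, so the complement is their short-arc midpoint on the wheel.
Short-arc midpoint of 116° and 176°: 146°.
Base is 180° from the complement: 146 − 180 = -34 → -34 + 360 = 326°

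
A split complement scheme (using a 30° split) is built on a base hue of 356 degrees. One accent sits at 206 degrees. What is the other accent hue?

Split-complementary hues sit 30° either side of the complement.
Complement of the base 356°: 356 + 180 = 536 → 536 − 360 = 176°
The given accent 206° is 30° one side of 176°; the other accent sits 30° the other side: 176 − 30 = 146°

146°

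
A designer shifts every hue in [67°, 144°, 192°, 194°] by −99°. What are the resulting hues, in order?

328°, 45°, 93°, 95°

67 − 99 = -32 → -32 + 360 = 328°
144 − 99 = 45°
192 − 99 = 93°
194 − 99 = 95°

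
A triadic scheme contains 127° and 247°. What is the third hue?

A triad spaces three hues 120° apart.
The full set is {7°, 127°, 247°}.

7°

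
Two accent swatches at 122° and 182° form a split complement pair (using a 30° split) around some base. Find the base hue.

The accents sit 30° either side of the complement, so the complement is their short-arc midpoint on the wheel.
Short-arc midpoint of 122° and 182°: 152°.
Base is 180° from the complement: 152 − 180 = -28 → -28 + 360 = 332°

332°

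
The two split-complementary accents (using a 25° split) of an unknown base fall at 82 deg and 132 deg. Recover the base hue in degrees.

287°

The accents sit 25° either side of the complement, so the complement is their short-arc midpoint on the wheel.
Short-arc midpoint of 82° and 132°: 107°.
Base is 180° from the complement: 107 − 180 = -73 → -73 + 360 = 287°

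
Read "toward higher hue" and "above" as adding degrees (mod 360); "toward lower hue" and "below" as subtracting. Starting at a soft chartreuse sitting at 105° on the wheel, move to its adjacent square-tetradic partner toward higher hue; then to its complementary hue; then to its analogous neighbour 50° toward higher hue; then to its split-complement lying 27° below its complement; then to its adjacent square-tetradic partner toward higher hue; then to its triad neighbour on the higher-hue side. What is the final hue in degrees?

68°

+90° (square ↑): 105 + 90 = 195°
+180° (complement): 195 + 180 = 375 → 375 − 360 = 15°
+50° (analog 50° ↑): 15 + 50 = 65°
+153° (split-comp 27° ↓): 65 + 153 = 218°
+90° (square ↑): 218 + 90 = 308°
+120° (triadic ↑): 308 + 120 = 428 → 428 − 360 = 68°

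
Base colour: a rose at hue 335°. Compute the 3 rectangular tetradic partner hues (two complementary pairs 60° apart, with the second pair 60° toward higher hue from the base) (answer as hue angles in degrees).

A rectangular tetradic uses two complementary pairs 60° apart: offsets 0°, 60°, 180°, 240°.
335 + 60 = 395 → 395 − 360 = 35°
335 + 180 = 515 → 515 − 360 = 155°
335 + 240 = 575 → 575 − 360 = 215°

35°, 155° and 215°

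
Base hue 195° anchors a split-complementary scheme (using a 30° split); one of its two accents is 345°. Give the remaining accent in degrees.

45°

Split-complementary hues sit 30° either side of the complement.
Complement of the base 195°: 195 + 180 = 375 → 375 − 360 = 15°
The given accent 345° is 30° one side of 15°; the other accent sits 30° the other side: 15 + 30 = 45°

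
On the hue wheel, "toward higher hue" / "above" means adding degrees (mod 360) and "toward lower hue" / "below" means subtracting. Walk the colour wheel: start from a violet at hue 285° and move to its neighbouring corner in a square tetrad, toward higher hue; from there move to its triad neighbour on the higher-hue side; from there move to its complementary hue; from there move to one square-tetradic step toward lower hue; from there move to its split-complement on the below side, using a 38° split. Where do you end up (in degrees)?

+90° (square ↑): 285 + 90 = 375 → 375 − 360 = 15°
+120° (triadic ↑): 15 + 120 = 135°
+180° (complement): 135 + 180 = 315°
−90° (square ↓): 315 − 90 = 225°
+142° (split-comp 38° ↓): 225 + 142 = 367 → 367 − 360 = 7°

7°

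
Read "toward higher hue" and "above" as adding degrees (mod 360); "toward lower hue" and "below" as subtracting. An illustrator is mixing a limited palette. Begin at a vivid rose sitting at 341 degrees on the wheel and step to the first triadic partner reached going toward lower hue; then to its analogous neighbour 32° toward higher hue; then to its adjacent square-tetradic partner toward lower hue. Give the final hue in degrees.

−120° (triadic ↓): 341 − 120 = 221°
+32° (analog 32° ↑): 221 + 32 = 253°
−90° (square ↓): 253 − 90 = 163°

163°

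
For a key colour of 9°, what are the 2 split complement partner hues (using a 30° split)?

159° and 219°

Split-complementary hues sit 30° either side of the complement.
Complement of 9°: 9 + 180 = 189°
189 − 30 = 159°
189 + 30 = 219°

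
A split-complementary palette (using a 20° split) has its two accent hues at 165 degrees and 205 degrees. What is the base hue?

The accents sit 20° either side of the complement, so the complement is their short-arc midpoint on the wheel.
Short-arc midpoint of 165° and 205°: 185°.
Base is 180° from the complement: 185 − 180 = 5°

5°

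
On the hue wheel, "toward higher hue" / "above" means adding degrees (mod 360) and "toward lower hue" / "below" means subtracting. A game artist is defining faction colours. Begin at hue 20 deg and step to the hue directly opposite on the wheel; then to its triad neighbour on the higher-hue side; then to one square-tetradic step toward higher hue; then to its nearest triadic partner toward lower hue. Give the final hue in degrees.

+180° (complement): 20 + 180 = 200°
+120° (triadic ↑): 200 + 120 = 320°
+90° (square ↑): 320 + 90 = 410 → 410 − 360 = 50°
−120° (triadic ↓): 50 − 120 = -70 → -70 + 360 = 290°

290°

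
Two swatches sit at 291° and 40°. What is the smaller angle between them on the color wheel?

|291 − 40| = 251.
The shorter arc is 360 − 251 = 109°.

109°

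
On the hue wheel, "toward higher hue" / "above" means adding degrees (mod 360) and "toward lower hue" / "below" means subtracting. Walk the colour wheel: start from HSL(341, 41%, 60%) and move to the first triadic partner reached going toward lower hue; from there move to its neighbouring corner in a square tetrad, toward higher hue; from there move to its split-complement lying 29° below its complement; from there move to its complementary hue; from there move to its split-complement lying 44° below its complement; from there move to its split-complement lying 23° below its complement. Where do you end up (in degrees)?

215°

341 − 120 = 221°   (triadic ↓)
221 + 90 = 311°   (square ↑)
311 + 151 = 462 → 462 − 360 = 102°   (split-comp 29° ↓)
102 + 180 = 282°   (complement)
282 + 136 = 418 → 418 − 360 = 58°   (split-comp 44° ↓)
58 + 157 = 215°   (split-comp 23° ↓)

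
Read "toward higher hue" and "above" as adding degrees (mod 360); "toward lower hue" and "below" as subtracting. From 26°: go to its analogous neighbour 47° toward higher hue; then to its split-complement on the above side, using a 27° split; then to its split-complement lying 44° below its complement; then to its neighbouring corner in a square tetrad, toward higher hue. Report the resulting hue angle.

146°

26 + 47 = 73°   (analog 47° ↑)
73 + 207 = 280°   (split-comp 27° ↑)
280 + 136 = 416 → 416 − 360 = 56°   (split-comp 44° ↓)
56 + 90 = 146°   (square ↑)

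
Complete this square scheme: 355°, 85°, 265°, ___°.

A square tetradic scheme places four hues every 90°.
The full set through 85° is {85°, 175°, 265°, 355°}.
Given {85°, 265°, 355°}, the missing hue is 175°.

175°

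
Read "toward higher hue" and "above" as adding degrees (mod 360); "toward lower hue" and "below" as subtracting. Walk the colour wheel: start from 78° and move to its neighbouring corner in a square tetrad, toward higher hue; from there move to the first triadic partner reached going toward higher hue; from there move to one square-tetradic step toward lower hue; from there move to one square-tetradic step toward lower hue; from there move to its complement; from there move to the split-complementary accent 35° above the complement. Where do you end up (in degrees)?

143°

78 + 90 = 168°   (square ↑)
168 + 120 = 288°   (triadic ↑)
288 − 90 = 198°   (square ↓)
198 − 90 = 108°   (square ↓)
108 + 180 = 288°   (complement)
288 + 215 = 503 → 503 − 360 = 143°   (split-comp 35° ↑)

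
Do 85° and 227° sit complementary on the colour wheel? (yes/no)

no

Angular distance: |85 − 227| = 142 = 142°.
Complementary requires 180°.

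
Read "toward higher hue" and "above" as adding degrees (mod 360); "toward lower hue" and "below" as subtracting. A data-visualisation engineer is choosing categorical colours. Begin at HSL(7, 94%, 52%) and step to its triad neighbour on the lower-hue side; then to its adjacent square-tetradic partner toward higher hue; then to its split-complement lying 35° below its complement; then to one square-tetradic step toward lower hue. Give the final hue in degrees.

−120° (triadic ↓): 7 − 120 = -113 → -113 + 360 = 247°
+90° (square ↑): 247 + 90 = 337°
+145° (split-comp 35° ↓): 337 + 145 = 482 → 482 − 360 = 122°
−90° (square ↓): 122 − 90 = 32°

32°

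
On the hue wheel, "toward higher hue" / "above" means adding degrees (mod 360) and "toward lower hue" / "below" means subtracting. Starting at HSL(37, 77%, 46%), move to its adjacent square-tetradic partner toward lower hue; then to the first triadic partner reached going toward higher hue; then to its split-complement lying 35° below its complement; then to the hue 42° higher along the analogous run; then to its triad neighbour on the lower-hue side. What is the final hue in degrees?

square ↓ −90°: 37 − 90 = -53 → -53 + 360 = 307°
triadic ↑ +120°: 307 + 120 = 427 → 427 − 360 = 67°
split-comp 35° ↓ +145°: 67 + 145 = 212°
analog 42° ↑ +42°: 212 + 42 = 254°
triadic ↓ −120°: 254 − 120 = 134°

134°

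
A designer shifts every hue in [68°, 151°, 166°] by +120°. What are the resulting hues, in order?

188°, 271°, 286°

68 + 120 = 188°
151 + 120 = 271°
166 + 120 = 286°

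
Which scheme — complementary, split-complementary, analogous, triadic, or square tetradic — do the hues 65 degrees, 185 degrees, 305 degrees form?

Sort the hues: 65°, 185°, 305°.
Successive gaps around the wheel: 120°, 120°, 120°.
Three hues equally spaced 120° apart form a triad.

triadic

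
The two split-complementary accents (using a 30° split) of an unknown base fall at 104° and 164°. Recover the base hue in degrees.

The accents sit 30° either side of the complement, so the complement is their short-arc midpoint on the wheel.
Short-arc midpoint of 104° and 164°: 134°.
Base is 180° from the complement: 134 − 180 = -46 → -46 + 360 = 314°

314°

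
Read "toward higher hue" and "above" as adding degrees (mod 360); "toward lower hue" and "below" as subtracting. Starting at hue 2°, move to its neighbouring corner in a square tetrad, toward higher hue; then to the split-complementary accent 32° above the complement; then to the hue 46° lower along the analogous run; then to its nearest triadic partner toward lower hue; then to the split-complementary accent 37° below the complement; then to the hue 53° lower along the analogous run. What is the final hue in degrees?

228°

+90° (square ↑): 2 + 90 = 92°
+212° (split-comp 32° ↑): 92 + 212 = 304°
−46° (analog 46° ↓): 304 − 46 = 258°
−120° (triadic ↓): 258 − 120 = 138°
+143° (split-comp 37° ↓): 138 + 143 = 281°
−53° (analog 53° ↓): 281 − 53 = 228°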